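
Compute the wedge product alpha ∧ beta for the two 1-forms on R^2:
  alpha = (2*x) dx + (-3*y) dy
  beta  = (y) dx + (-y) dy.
alpha ∧ beta = (y*(-2*x + 3*y)) dx ∧ dy

Distribute the wedge, using dx_i ∧ dx_j = -dx_j ∧ dx_i and dx_i ∧ dx_i = 0. For each pair (i, j) with i < j, the coefficient of dx_i ∧ dx_j in alpha ∧ beta is (alpha_i * beta_j - alpha_j * beta_i). Collecting: alpha ∧ beta = (y*(-2*x + 3*y)) dx ∧ dy.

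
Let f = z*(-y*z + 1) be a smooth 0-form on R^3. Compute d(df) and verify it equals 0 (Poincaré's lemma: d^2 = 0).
d(df) = 0

Step 1: df = sum_i (∂f/∂x_i) dx_i = (0) dx + (-z^2) dy + (-2*y*z + 1) dz.
Step 2: Apply d again. Using the 1-form formula, the coefficient of dx ∧ dy in d(df) is ∂^2 f/∂x ∂y - ∂^2 f/∂y ∂x = (0) - (0) = 0 (equality of mixed partials for smooth f).
Similarly for dx ∧ dz and dy ∧ dz — all coefficients vanish. So d(df) = 0.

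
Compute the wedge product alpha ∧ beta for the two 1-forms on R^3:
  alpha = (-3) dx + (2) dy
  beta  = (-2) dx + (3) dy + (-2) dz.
alpha ∧ beta = (-5) dx ∧ dy + (6) dx ∧ dz + (-4) dy ∧ dz

Distribute the wedge, using dx_i ∧ dx_j = -dx_j ∧ dx_i and dx_i ∧ dx_i = 0. For each pair (i, j) with i < j, the coefficient of dx_i ∧ dx_j in alpha ∧ beta is (alpha_i * beta_j - alpha_j * beta_i). Collecting: alpha ∧ beta = (-5) dx ∧ dy + (6) dx ∧ dz + (-4) dy ∧ dz.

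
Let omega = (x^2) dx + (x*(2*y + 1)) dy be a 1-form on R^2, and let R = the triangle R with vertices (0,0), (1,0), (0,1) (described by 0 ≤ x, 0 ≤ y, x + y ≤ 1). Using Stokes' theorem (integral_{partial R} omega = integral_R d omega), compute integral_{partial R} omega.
integral_(partial R) omega = 5/6

Stokes: integral_partial_R omega = integral_R d omega with d omega = (∂Q/∂x - ∂P/∂y) dx ∧ dy.
  ∂Q/∂x = 2*y + 1
  ∂P/∂y = 0
  integrand = ∂Q/∂x - ∂P/∂y = 2*y + 1.
Integrating over R: integral_0^1 integral_0^{1-x} (2*y + 1) dy dx = 5/6.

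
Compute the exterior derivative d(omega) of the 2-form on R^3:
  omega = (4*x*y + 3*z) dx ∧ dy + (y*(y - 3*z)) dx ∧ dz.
d(omega) = (-2*y + 3*z + 3) dx ∧ dy ∧ dz

For a 2-form omega = sum_{i<j} g_{ij} dx_i ∧ dx_j, the exterior derivative is
  d(omega) = sum_{i<j} d(g_{ij}) ∧ dx_i ∧ dx_j = sum_{i<j, k} (∂g_{ij}/∂x_k) dx_k ∧ dx_i ∧ dx_j.
Expand each term, using dx_k ∧ dx_i ∧ dx_j = sgn(permutation) dx_{(a)} ∧ dx_{(b)} ∧ dx_{(c)} with (a < b < c) sorted:
  d(4*x*y + 3*z) includes (∂/∂z)(4*x*y + 3*z) dz = (3) dz, which multiplied by dx ∧ dy gives (3) dx ∧ dy ∧ dz
  d(y*(y - 3*z)) includes (∂/∂y)(y*(y - 3*z)) dy = (2*y - 3*z) dy, which multiplied by dx ∧ dz gives (-2*y + 3*z) dx ∧ dy ∧ dz
Collecting like 3-forms: d(omega) = (-2*y + 3*z + 3) dx ∧ dy ∧ dz.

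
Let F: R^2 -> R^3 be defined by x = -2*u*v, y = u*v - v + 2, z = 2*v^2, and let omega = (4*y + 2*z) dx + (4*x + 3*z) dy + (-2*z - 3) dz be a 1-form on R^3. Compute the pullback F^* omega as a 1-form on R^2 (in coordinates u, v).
F^* omega = (2*v*(-8*u*v - v^2 + 4*v - 8)) du + (-16*u^2*v - 2*u*v^2 + 16*u*v - 16*u - 16*v^3 - 6*v^2 - 12*v) dv

Using F^*(f dg) = (f ∘ F) d(g ∘ F), substitute each coordinate x_i by F_i(u, v) in f_i, and replace dx_i by d F_i = (∂F_i/∂u) du + (∂F_i/∂v) dv.
  For the x component: f_1(F) = 4*u*v + 4*v^2 - 4*v + 8; d F_1 = (-2*v) du + (-2*u) dv
  For the y component: f_2(F) = 2*v*(-4*u + 3*v); d F_2 = (v) du + (u - 1) dv
  For the z component: f_3(F) = -4*v^2 - 3; d F_3 = (0) du + (4*v) dv
Combining and collecting du, dv coefficients:
  coeff of du: 2*v*(-8*u*v - v^2 + 4*v - 8)
  coeff of dv: -16*u^2*v - 2*u*v^2 + 16*u*v - 16*u - 16*v^3 - 6*v^2 - 12*v
F^* omega = (2*v*(-8*u*v - v^2 + 4*v - 8)) du + (-16*u^2*v - 2*u*v^2 + 16*u*v - 16*u - 16*v^3 - 6*v^2 - 12*v) dv.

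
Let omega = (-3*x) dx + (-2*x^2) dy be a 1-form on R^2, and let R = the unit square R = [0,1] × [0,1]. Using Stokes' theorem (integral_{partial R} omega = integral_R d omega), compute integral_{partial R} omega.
integral_(partial R) omega = -2

Stokes: integral_partial_R omega = integral_R d omega with d omega = (∂Q/∂x - ∂P/∂y) dx ∧ dy.
  ∂Q/∂x = -4*x
  ∂P/∂y = 0
  integrand = ∂Q/∂x - ∂P/∂y = -4*x.
Integrating over R: integral_0^1 integral_0^1 (-4*x) dx dy = -2.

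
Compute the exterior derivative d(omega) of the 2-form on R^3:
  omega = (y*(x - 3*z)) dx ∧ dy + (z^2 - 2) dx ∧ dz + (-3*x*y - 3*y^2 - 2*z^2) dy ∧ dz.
d(omega) = (-6*y) dx ∧ dy ∧ dz

For a 2-form omega = sum_{i<j} g_{ij} dx_i ∧ dx_j, the exterior derivative is
  d(omega) = sum_{i<j} d(g_{ij}) ∧ dx_i ∧ dx_j = sum_{i<j, k} (∂g_{ij}/∂x_k) dx_k ∧ dx_i ∧ dx_j.
Expand each term, using dx_k ∧ dx_i ∧ dx_j = sgn(permutation) dx_{(a)} ∧ dx_{(b)} ∧ dx_{(c)} with (a < b < c) sorted:
  d(y*(x - 3*z)) includes (∂/∂z)(y*(x - 3*z)) dz = (-3*y) dz, which multiplied by dx ∧ dy gives (-3*y) dx ∧ dy ∧ dz
  d(-3*x*y - 3*y^2 - 2*z^2) includes (∂/∂x)(-3*x*y - 3*y^2 - 2*z^2) dx = (-3*y) dx, which multiplied by dy ∧ dz gives (-3*y) dx ∧ dy ∧ dz
Collecting like 3-forms: d(omega) = (-6*y) dx ∧ dy ∧ dz.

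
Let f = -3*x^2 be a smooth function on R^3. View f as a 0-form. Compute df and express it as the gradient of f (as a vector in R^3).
df = (-6*x) dx + (0) dy + (0) dz; grad f = (-6*x, 0, 0)

For a 0-form f, d f = (∂f/∂x) dx + (∂f/∂y) dy + (∂f/∂z) dz. The components of the vector representation are exactly the entries of grad f in Cartesian coordinates:
  ∂f/∂x = -6*x
  ∂f/∂y = 0
  ∂f/∂z = 0.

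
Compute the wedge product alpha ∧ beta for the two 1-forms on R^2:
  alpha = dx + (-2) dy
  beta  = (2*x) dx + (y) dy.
alpha ∧ beta = (4*x + y) dx ∧ dy

Distribute the wedge, using dx_i ∧ dx_j = -dx_j ∧ dx_i and dx_i ∧ dx_i = 0. For each pair (i, j) with i < j, the coefficient of dx_i ∧ dx_j in alpha ∧ beta is (alpha_i * beta_j - alpha_j * beta_i). Collecting: alpha ∧ beta = (4*x + y) dx ∧ dy.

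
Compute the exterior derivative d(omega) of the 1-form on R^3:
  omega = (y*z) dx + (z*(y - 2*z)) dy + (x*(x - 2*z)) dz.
d(omega) = (-z) dx ∧ dy + (2*x - y - 2*z) dx ∧ dz + (-y + 4*z) dy ∧ dz

For a 1-form omega = sum_i f_i dx_i, the exterior derivative is
  d(omega) = sum_{i < j} (∂f_j/∂x_i - ∂f_i/∂x_j) dx_i ∧ dx_j.
  coefficient of dx ∧ dy: ∂f_2/∂x - ∂f_1/∂y = ∂(z*(y - 2*z))/∂x - ∂(y*z)/∂y = -z
  coefficient of dx ∧ dz: ∂f_3/∂x - ∂f_1/∂z = ∂(x*(x - 2*z))/∂x - ∂(y*z)/∂z = 2*x - y - 2*z
  coefficient of dy ∧ dz: ∂f_3/∂y - ∂f_2/∂z = ∂(x*(x - 2*z))/∂y - ∂(z*(y - 2*z))/∂z = -y + 4*z
Assembling: d(omega) = (-z) dx ∧ dy + (2*x - y - 2*z) dx ∧ dz + (-y + 4*z) dy ∧ dz.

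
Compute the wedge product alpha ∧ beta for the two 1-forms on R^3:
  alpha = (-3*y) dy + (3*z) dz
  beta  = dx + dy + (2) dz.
alpha ∧ beta = (3*y) dx ∧ dy + (-6*y - 3*z) dy ∧ dz + (-3*z) dx ∧ dz

Distribute the wedge, using dx_i ∧ dx_j = -dx_j ∧ dx_i and dx_i ∧ dx_i = 0. For each pair (i, j) with i < j, the coefficient of dx_i ∧ dx_j in alpha ∧ beta is (alpha_i * beta_j - alpha_j * beta_i). Collecting: alpha ∧ beta = (3*y) dx ∧ dy + (-6*y - 3*z) dy ∧ dz + (-3*z) dx ∧ dz.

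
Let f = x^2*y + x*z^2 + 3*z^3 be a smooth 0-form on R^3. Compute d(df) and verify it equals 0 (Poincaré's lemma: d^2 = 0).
d(df) = 0

Step 1: df = sum_i (∂f/∂x_i) dx_i = (2*x*y + z^2) dx + (x^2) dy + (z*(2*x + 9*z)) dz.
Step 2: Apply d again. Using the 1-form formula, the coefficient of dx ∧ dy in d(df) is ∂^2 f/∂x ∂y - ∂^2 f/∂y ∂x = (2*x) - (2*x) = 0 (equality of mixed partials for smooth f).
Similarly for dx ∧ dz and dy ∧ dz — all coefficients vanish. So d(df) = 0.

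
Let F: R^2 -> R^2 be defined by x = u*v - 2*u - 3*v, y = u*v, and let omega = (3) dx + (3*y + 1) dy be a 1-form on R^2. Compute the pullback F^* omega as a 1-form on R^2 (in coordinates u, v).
F^* omega = (3*u*v^2 + 4*v - 6) du + (3*u^2*v + 4*u - 9) dv

Using F^*(f dg) = (f ∘ F) d(g ∘ F), substitute each coordinate x_i by F_i(u, v) in f_i, and replace dx_i by d F_i = (∂F_i/∂u) du + (∂F_i/∂v) dv.
  For the x component: f_1(F) = 3; d F_1 = (v - 2) du + (u - 3) dv
  For the y component: f_2(F) = 3*u*v + 1; d F_2 = (v) du + (u) dv
Combining and collecting du, dv coefficients:
  coeff of du: 3*u*v^2 + 4*v - 6
  coeff of dv: 3*u^2*v + 4*u - 9
F^* omega = (3*u*v^2 + 4*v - 6) du + (3*u^2*v + 4*u - 9) dv.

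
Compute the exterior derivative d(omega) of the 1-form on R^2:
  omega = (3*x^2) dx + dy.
d(omega) = 0

For a 1-form omega = sum_i f_i dx_i, the exterior derivative is
  d(omega) = sum_{i < j} (∂f_j/∂x_i - ∂f_i/∂x_j) dx_i ∧ dx_j.

Assembling: d(omega) = 0.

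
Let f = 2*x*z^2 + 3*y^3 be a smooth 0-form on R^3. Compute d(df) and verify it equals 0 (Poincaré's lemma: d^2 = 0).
d(df) = 0

Step 1: df = sum_i (∂f/∂x_i) dx_i = (2*z^2) dx + (9*y^2) dy + (4*x*z) dz.
Step 2: Apply d again. Using the 1-form formula, the coefficient of dx ∧ dy in d(df) is ∂^2 f/∂x ∂y - ∂^2 f/∂y ∂x = (0) - (0) = 0 (equality of mixed partials for smooth f).
Similarly for dx ∧ dz and dy ∧ dz — all coefficients vanish. So d(df) = 0.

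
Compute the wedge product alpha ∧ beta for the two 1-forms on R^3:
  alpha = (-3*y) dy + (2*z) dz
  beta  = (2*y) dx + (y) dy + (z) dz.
alpha ∧ beta = (6*y^2) dx ∧ dy + (-5*y*z) dy ∧ dz + (-4*y*z) dx ∧ dz

Distribute the wedge, using dx_i ∧ dx_j = -dx_j ∧ dx_i and dx_i ∧ dx_i = 0. For each pair (i, j) with i < j, the coefficient of dx_i ∧ dx_j in alpha ∧ beta is (alpha_i * beta_j - alpha_j * beta_i). Collecting: alpha ∧ beta = (6*y^2) dx ∧ dy + (-5*y*z) dy ∧ dz + (-4*y*z) dx ∧ dz.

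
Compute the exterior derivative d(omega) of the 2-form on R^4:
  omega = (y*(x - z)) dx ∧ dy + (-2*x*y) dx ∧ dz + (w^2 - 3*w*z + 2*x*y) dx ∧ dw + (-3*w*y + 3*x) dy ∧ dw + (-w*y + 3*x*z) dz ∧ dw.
d(omega) = (2*x - y) dx ∧ dy ∧ dz + (3 - 2*x) dx ∧ dy ∧ dw + (3*w + 3*z) dx ∧ dz ∧ dw + (-w) dy ∧ dz ∧ dw

For a 2-form omega = sum_{i<j} g_{ij} dx_i ∧ dx_j, the exterior derivative is
  d(omega) = sum_{i<j} d(g_{ij}) ∧ dx_i ∧ dx_j = sum_{i<j, k} (∂g_{ij}/∂x_k) dx_k ∧ dx_i ∧ dx_j.
Expand each term, using dx_k ∧ dx_i ∧ dx_j = sgn(permutation) dx_{(a)} ∧ dx_{(b)} ∧ dx_{(c)} with (a < b < c) sorted:
  d(y*(x - z)) includes (∂/∂z)(y*(x - z)) dz = (-y) dz, which multiplied by dx ∧ dy gives (-y) dx ∧ dy ∧ dz
  d(-2*x*y) includes (∂/∂y)(-2*x*y) dy = (-2*x) dy, which multiplied by dx ∧ dz gives (2*x) dx ∧ dy ∧ dz
  d(w^2 - 3*w*z + 2*x*y) includes (∂/∂y)(w^2 - 3*w*z + 2*x*y) dy = (2*x) dy, which multiplied by dx ∧ dw gives (-2*x) dx ∧ dy ∧ dw
  d(w^2 - 3*w*z + 2*x*y) includes (∂/∂z)(w^2 - 3*w*z + 2*x*y) dz = (-3*w) dz, which multiplied by dx ∧ dw gives (3*w) dx ∧ dz ∧ dw
  d(-3*w*y + 3*x) includes (∂/∂x)(-3*w*y + 3*x) dx = (3) dx, which multiplied by dy ∧ dw gives (3) dx ∧ dy ∧ dw
  d(-w*y + 3*x*z) includes (∂/∂x)(-w*y + 3*x*z) dx = (3*z) dx, which multiplied by dz ∧ dw gives (3*z) dx ∧ dz ∧ dw
  d(-w*y + 3*x*z) includes (∂/∂y)(-w*y + 3*x*z) dy = (-w) dy, which multiplied by dz ∧ dw gives (-w) dy ∧ dz ∧ dw
Collecting like 3-forms: d(omega) = (2*x - y) dx ∧ dy ∧ dz + (3 - 2*x) dx ∧ dy ∧ dw + (3*w + 3*z) dx ∧ dz ∧ dw + (-w) dy ∧ dz ∧ dw.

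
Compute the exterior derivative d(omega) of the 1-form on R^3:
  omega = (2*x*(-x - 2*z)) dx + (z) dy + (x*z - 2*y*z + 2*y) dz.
d(omega) = (4*x + z) dx ∧ dz + (1 - 2*z) dy ∧ dz

For a 1-form omega = sum_i f_i dx_i, the exterior derivative is
  d(omega) = sum_{i < j} (∂f_j/∂x_i - ∂f_i/∂x_j) dx_i ∧ dx_j.
  coefficient of dx ∧ dz: ∂f_3/∂x - ∂f_1/∂z = ∂(x*z - 2*y*z + 2*y)/∂x - ∂(2*x*(-x - 2*z))/∂z = 4*x + z
  coefficient of dy ∧ dz: ∂f_3/∂y - ∂f_2/∂z = ∂(x*z - 2*y*z + 2*y)/∂y - ∂(z)/∂z = 1 - 2*z
Assembling: d(omega) = (4*x + z) dx ∧ dz + (1 - 2*z) dy ∧ dz.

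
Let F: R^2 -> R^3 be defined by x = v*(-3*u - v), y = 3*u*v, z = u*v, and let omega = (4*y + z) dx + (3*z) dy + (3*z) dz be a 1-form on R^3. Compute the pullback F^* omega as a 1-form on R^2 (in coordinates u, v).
F^* omega = (-27*u*v^2) du + (u*v*(-27*u - 26*v)) dv

Using F^*(f dg) = (f ∘ F) d(g ∘ F), substitute each coordinate x_i by F_i(u, v) in f_i, and replace dx_i by d F_i = (∂F_i/∂u) du + (∂F_i/∂v) dv.
  For the x component: f_1(F) = 13*u*v; d F_1 = (-3*v) du + (-3*u - 2*v) dv
  For the y component: f_2(F) = 3*u*v; d F_2 = (3*v) du + (3*u) dv
  For the z component: f_3(F) = 3*u*v; d F_3 = (v) du + (u) dv
Combining and collecting du, dv coefficients:
  coeff of du: -27*u*v^2
  coeff of dv: u*v*(-27*u - 26*v)
F^* omega = (-27*u*v^2) du + (u*v*(-27*u - 26*v)) dv.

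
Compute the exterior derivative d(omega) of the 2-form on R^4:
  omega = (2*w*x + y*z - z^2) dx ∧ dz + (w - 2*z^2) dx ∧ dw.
d(omega) = (-z) dx ∧ dy ∧ dz + (2*x + 4*z) dx ∧ dz ∧ dw

For a 2-form omega = sum_{i<j} g_{ij} dx_i ∧ dx_j, the exterior derivative is
  d(omega) = sum_{i<j} d(g_{ij}) ∧ dx_i ∧ dx_j = sum_{i<j, k} (∂g_{ij}/∂x_k) dx_k ∧ dx_i ∧ dx_j.
Expand each term, using dx_k ∧ dx_i ∧ dx_j = sgn(permutation) dx_{(a)} ∧ dx_{(b)} ∧ dx_{(c)} with (a < b < c) sorted:
  d(2*w*x + y*z - z^2) includes (∂/∂y)(2*w*x + y*z - z^2) dy = (z) dy, which multiplied by dx ∧ dz gives (-z) dx ∧ dy ∧ dz
  d(2*w*x + y*z - z^2) includes (∂/∂w)(2*w*x + y*z - z^2) dw = (2*x) dw, which multiplied by dx ∧ dz gives (2*x) dx ∧ dz ∧ dw
  d(w - 2*z^2) includes (∂/∂z)(w - 2*z^2) dz = (-4*z) dz, which multiplied by dx ∧ dw gives (4*z) dx ∧ dz ∧ dw
Collecting like 3-forms: d(omega) = (-z) dx ∧ dy ∧ dz + (2*x + 4*z) dx ∧ dz ∧ dw.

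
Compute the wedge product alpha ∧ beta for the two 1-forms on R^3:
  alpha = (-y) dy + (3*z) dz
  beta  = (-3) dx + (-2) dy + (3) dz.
alpha ∧ beta = (-3*y) dx ∧ dy + (-3*y + 6*z) dy ∧ dz + (9*z) dx ∧ dz

Distribute the wedge, using dx_i ∧ dx_j = -dx_j ∧ dx_i and dx_i ∧ dx_i = 0. For each pair (i, j) with i < j, the coefficient of dx_i ∧ dx_j in alpha ∧ beta is (alpha_i * beta_j - alpha_j * beta_i). Collecting: alpha ∧ beta = (-3*y) dx ∧ dy + (-3*y + 6*z) dy ∧ dz + (9*z) dx ∧ dz.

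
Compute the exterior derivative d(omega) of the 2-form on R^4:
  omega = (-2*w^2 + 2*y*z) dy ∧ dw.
d(omega) = (-2*y) dy ∧ dz ∧ dw

For a 2-form omega = sum_{i<j} g_{ij} dx_i ∧ dx_j, the exterior derivative is
  d(omega) = sum_{i<j} d(g_{ij}) ∧ dx_i ∧ dx_j = sum_{i<j, k} (∂g_{ij}/∂x_k) dx_k ∧ dx_i ∧ dx_j.
Expand each term, using dx_k ∧ dx_i ∧ dx_j = sgn(permutation) dx_{(a)} ∧ dx_{(b)} ∧ dx_{(c)} with (a < b < c) sorted:
  d(-2*w^2 + 2*y*z) includes (∂/∂z)(-2*w^2 + 2*y*z) dz = (2*y) dz, which multiplied by dy ∧ dw gives (-2*y) dy ∧ dz ∧ dw
Collecting like 3-forms: d(omega) = (-2*y) dy ∧ dz ∧ dw.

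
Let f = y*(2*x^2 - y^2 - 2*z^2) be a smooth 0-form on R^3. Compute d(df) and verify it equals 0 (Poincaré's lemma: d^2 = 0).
d(df) = 0

Step 1: df = sum_i (∂f/∂x_i) dx_i = (4*x*y) dx + (2*x^2 - 3*y^2 - 2*z^2) dy + (-4*y*z) dz.
Step 2: Apply d again. Using the 1-form formula, the coefficient of dx ∧ dy in d(df) is ∂^2 f/∂x ∂y - ∂^2 f/∂y ∂x = (4*x) - (4*x) = 0 (equality of mixed partials for smooth f).
Similarly for dx ∧ dz and dy ∧ dz — all coefficients vanish. So d(df) = 0.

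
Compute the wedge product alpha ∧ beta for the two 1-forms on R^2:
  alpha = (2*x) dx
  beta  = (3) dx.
alpha ∧ beta = 0

Distribute the wedge, using dx_i ∧ dx_j = -dx_j ∧ dx_i and dx_i ∧ dx_i = 0. For each pair (i, j) with i < j, the coefficient of dx_i ∧ dx_j in alpha ∧ beta is (alpha_i * beta_j - alpha_j * beta_i). Collecting: alpha ∧ beta = 0.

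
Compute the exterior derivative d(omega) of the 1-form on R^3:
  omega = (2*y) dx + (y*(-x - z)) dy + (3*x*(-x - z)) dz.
d(omega) = (-y - 2) dx ∧ dy + (-6*x - 3*z) dx ∧ dz + (y) dy ∧ dz

For a 1-form omega = sum_i f_i dx_i, the exterior derivative is
  d(omega) = sum_{i < j} (∂f_j/∂x_i - ∂f_i/∂x_j) dx_i ∧ dx_j.
  coefficient of dx ∧ dy: ∂f_2/∂x - ∂f_1/∂y = ∂(y*(-x - z))/∂x - ∂(2*y)/∂y = -y - 2
  coefficient of dx ∧ dz: ∂f_3/∂x - ∂f_1/∂z = ∂(3*x*(-x - z))/∂x - ∂(2*y)/∂z = -6*x - 3*z
  coefficient of dy ∧ dz: ∂f_3/∂y - ∂f_2/∂z = ∂(3*x*(-x - z))/∂y - ∂(y*(-x - z))/∂z = y
Assembling: d(omega) = (-y - 2) dx ∧ dy + (-6*x - 3*z) dx ∧ dz + (y) dy ∧ dz.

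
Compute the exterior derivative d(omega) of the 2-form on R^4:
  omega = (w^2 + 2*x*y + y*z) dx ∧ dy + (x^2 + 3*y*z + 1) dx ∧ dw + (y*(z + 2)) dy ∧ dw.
d(omega) = (y) dx ∧ dy ∧ dz + (2*w - 3*z) dx ∧ dy ∧ dw + (-3*y) dx ∧ dz ∧ dw + (-y) dy ∧ dz ∧ dw

For a 2-form omega = sum_{i<j} g_{ij} dx_i ∧ dx_j, the exterior derivative is
  d(omega) = sum_{i<j} d(g_{ij}) ∧ dx_i ∧ dx_j = sum_{i<j, k} (∂g_{ij}/∂x_k) dx_k ∧ dx_i ∧ dx_j.
Expand each term, using dx_k ∧ dx_i ∧ dx_j = sgn(permutation) dx_{(a)} ∧ dx_{(b)} ∧ dx_{(c)} with (a < b < c) sorted:
  d(w^2 + 2*x*y + y*z) includes (∂/∂z)(w^2 + 2*x*y + y*z) dz = (y) dz, which multiplied by dx ∧ dy gives (y) dx ∧ dy ∧ dz
  d(w^2 + 2*x*y + y*z) includes (∂/∂w)(w^2 + 2*x*y + y*z) dw = (2*w) dw, which multiplied by dx ∧ dy gives (2*w) dx ∧ dy ∧ dw
  d(x^2 + 3*y*z + 1) includes (∂/∂y)(x^2 + 3*y*z + 1) dy = (3*z) dy, which multiplied by dx ∧ dw gives (-3*z) dx ∧ dy ∧ dw
  d(x^2 + 3*y*z + 1) includes (∂/∂z)(x^2 + 3*y*z + 1) dz = (3*y) dz, which multiplied by dx ∧ dw gives (-3*y) dx ∧ dz ∧ dw
  d(y*(z + 2)) includes (∂/∂z)(y*(z + 2)) dz = (y) dz, which multiplied by dy ∧ dw gives (-y) dy ∧ dz ∧ dw
Collecting like 3-forms: d(omega) = (y) dx ∧ dy ∧ dz + (2*w - 3*z) dx ∧ dy ∧ dw + (-3*y) dx ∧ dz ∧ dw + (-y) dy ∧ dz ∧ dw.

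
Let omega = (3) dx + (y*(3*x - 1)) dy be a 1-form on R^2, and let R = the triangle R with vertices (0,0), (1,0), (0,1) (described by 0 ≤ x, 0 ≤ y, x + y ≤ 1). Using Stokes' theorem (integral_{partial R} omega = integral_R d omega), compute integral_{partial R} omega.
integral_(partial R) omega = 1/2

Stokes: integral_partial_R omega = integral_R d omega with d omega = (∂Q/∂x - ∂P/∂y) dx ∧ dy.
  ∂Q/∂x = 3*y
  ∂P/∂y = 0
  integrand = ∂Q/∂x - ∂P/∂y = 3*y.
Integrating over R: integral_0^1 integral_0^{1-x} (3*y) dy dx = 1/2.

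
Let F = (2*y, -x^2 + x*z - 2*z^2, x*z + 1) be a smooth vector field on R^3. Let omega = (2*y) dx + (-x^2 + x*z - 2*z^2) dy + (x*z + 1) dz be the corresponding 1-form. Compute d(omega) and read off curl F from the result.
d(omega) = (-x + 4*z) dy ∧ dz + (-z) dz ∧ dx + (-2*x + z - 2) dx ∧ dy; curl F = (-x + 4*z, -z, -2*x + z - 2)

d omega = sum_{i<j} (∂f_j/∂x_i - ∂f_i/∂x_j) dx_i ∧ dx_j. Under the identification (dy ∧ dz, dz ∧ dx, dx ∧ dy) ↔ (e_x, e_y, e_z), the coefficients are exactly the components of curl F. Compute:
  ∂R/∂y - ∂Q/∂z = (0) - (x - 4*z) = -x + 4*z
  ∂P/∂z - ∂R/∂x = (0) - (z) = -z
  ∂Q/∂x - ∂P/∂y = (-2*x + z) - (2) = -2*x + z - 2.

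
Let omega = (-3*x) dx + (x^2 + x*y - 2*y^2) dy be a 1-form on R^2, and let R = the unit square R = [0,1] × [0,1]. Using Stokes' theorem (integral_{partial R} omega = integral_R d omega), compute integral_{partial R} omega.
integral_(partial R) omega = 3/2

Stokes: integral_partial_R omega = integral_R d omega with d omega = (∂Q/∂x - ∂P/∂y) dx ∧ dy.
  ∂Q/∂x = 2*x + y
  ∂P/∂y = 0
  integrand = ∂Q/∂x - ∂P/∂y = 2*x + y.
Integrating over R: integral_0^1 integral_0^1 (2*x + y) dx dy = 3/2.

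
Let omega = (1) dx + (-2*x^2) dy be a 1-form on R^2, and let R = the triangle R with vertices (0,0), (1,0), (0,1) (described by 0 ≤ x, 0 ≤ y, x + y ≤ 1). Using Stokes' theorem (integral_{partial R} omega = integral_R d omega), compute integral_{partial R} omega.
integral_(partial R) omega = -2/3

Stokes: integral_partial_R omega = integral_R d omega with d omega = (∂Q/∂x - ∂P/∂y) dx ∧ dy.
  ∂Q/∂x = -4*x
  ∂P/∂y = 0
  integrand = ∂Q/∂x - ∂P/∂y = -4*x.
Integrating over R: integral_0^1 integral_0^{1-x} (-4*x) dy dx = -2/3.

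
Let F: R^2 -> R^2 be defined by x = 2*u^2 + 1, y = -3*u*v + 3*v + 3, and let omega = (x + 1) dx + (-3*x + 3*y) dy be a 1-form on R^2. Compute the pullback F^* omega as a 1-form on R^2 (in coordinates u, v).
F^* omega = (8*u^3 + 18*u^2*v + 27*u*v^2 + 8*u - 27*v^2 - 18*v) du + (18*u^3 + 27*u^2*v - 18*u^2 - 54*u*v - 18*u + 27*v + 18) dv

Using F^*(f dg) = (f ∘ F) d(g ∘ F), substitute each coordinate x_i by F_i(u, v) in f_i, and replace dx_i by d F_i = (∂F_i/∂u) du + (∂F_i/∂v) dv.
  For the x component: f_1(F) = 2*u^2 + 2; d F_1 = (4*u) du + (0) dv
  For the y component: f_2(F) = -6*u^2 - 9*u*v + 9*v + 6; d F_2 = (-3*v) du + (3 - 3*u) dv
Combining and collecting du, dv coefficients:
  coeff of du: 8*u^3 + 18*u^2*v + 27*u*v^2 + 8*u - 27*v^2 - 18*v
  coeff of dv: 18*u^3 + 27*u^2*v - 18*u^2 - 54*u*v - 18*u + 27*v + 18
F^* omega = (8*u^3 + 18*u^2*v + 27*u*v^2 + 8*u - 27*v^2 - 18*v) du + (18*u^3 + 27*u^2*v - 18*u^2 - 54*u*v - 18*u + 27*v + 18) dv.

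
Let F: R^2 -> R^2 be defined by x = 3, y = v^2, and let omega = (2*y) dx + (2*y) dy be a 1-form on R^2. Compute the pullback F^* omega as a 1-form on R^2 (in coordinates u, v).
F^* omega = (4*v^3) dv

Using F^*(f dg) = (f ∘ F) d(g ∘ F), substitute each coordinate x_i by F_i(u, v) in f_i, and replace dx_i by d F_i = (∂F_i/∂u) du + (∂F_i/∂v) dv.
  For the x component: f_1(F) = 2*v^2; d F_1 = (0) du + (0) dv
  For the y component: f_2(F) = 2*v^2; d F_2 = (0) du + (2*v) dv
Combining and collecting du, dv coefficients:
  coeff of du: 0
  coeff of dv: 4*v^3
F^* omega = (4*v^3) dv.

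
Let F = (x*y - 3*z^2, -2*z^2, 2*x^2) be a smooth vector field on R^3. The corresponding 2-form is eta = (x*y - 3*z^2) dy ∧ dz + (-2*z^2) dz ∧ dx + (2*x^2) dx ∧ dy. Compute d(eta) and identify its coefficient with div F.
d(eta) = (y) dx ∧ dy ∧ dz; div F = y

For a 2-form in R^3 of the form above, applying d gives a 3-form with coefficient ∂P/∂x + ∂Q/∂y + ∂R/∂z:
  ∂P/∂x = y
  ∂Q/∂y = 0
  ∂R/∂z = 0
Sum = y, which is exactly div F.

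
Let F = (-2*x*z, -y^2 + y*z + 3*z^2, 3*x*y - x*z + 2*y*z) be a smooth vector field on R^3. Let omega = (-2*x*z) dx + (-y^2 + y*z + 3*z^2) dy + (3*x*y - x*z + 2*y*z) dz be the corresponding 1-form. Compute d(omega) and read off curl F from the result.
d(omega) = (3*x - y - 4*z) dy ∧ dz + (-2*x - 3*y + z) dz ∧ dx + (0) dx ∧ dy; curl F = (3*x - y - 4*z, -2*x - 3*y + z, 0)

d omega = sum_{i<j} (∂f_j/∂x_i - ∂f_i/∂x_j) dx_i ∧ dx_j. Under the identification (dy ∧ dz, dz ∧ dx, dx ∧ dy) ↔ (e_x, e_y, e_z), the coefficients are exactly the components of curl F. Compute:
  ∂R/∂y - ∂Q/∂z = (3*x + 2*z) - (y + 6*z) = 3*x - y - 4*z
  ∂P/∂z - ∂R/∂x = (-2*x) - (3*y - z) = -2*x - 3*y + z
  ∂Q/∂x - ∂P/∂y = (0) - (0) = 0.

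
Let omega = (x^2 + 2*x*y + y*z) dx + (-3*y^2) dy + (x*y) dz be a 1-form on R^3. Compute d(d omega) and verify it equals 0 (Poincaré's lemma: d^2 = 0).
d(d omega) = 0

Step 1: d omega = sum_{i<j} (∂f_j/∂x_i - ∂f_i/∂x_j) dx_i ∧ dx_j:
  coeff of dx ∧ dy: -2*x - z
  coeff of dx ∧ dz: 0
  coeff of dy ∧ dz: x
Step 2: Apply d again to each 2-form coefficient. The only possible 3-form in R^3 is dx ∧ dy ∧ dz, with coefficient
  ∂(coeff of dy∧dz)/∂x - ∂(coeff of dx∧dz)/∂y + ∂(coeff of dx∧dy)/∂z
  = ∂/∂x (x) - ∂/∂y (0) + ∂/∂z (-2*x - z).
Each of these terms simplifies to sums of mixed partials that cancel in pairs. The result is 0 (by equality of mixed partials for smooth functions — Schwarz / Clairaut).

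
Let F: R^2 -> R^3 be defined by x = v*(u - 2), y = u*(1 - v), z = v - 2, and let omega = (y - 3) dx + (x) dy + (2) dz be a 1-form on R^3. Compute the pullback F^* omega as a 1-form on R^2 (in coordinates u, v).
F^* omega = (v*(-2*u*v + 2*u + 2*v - 5)) du + (-2*u^2*v + u^2 + 4*u*v - 5*u + 8) dv

Using F^*(f dg) = (f ∘ F) d(g ∘ F), substitute each coordinate x_i by F_i(u, v) in f_i, and replace dx_i by d F_i = (∂F_i/∂u) du + (∂F_i/∂v) dv.
  For the x component: f_1(F) = -u*v + u - 3; d F_1 = (v) du + (u - 2) dv
  For the y component: f_2(F) = v*(u - 2); d F_2 = (1 - v) du + (-u) dv
  For the z component: f_3(F) = 2; d F_3 = (0) du + (1) dv
Combining and collecting du, dv coefficients:
  coeff of du: v*(-2*u*v + 2*u + 2*v - 5)
  coeff of dv: -2*u^2*v + u^2 + 4*u*v - 5*u + 8
F^* omega = (v*(-2*u*v + 2*u + 2*v - 5)) du + (-2*u^2*v + u^2 + 4*u*v - 5*u + 8) dv.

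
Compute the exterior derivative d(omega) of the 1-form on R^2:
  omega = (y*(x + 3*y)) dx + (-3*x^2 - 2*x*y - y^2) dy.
d(omega) = (-7*x - 8*y) dx ∧ dy

For a 1-form omega = sum_i f_i dx_i, the exterior derivative is
  d(omega) = sum_{i < j} (∂f_j/∂x_i - ∂f_i/∂x_j) dx_i ∧ dx_j.
  coefficient of dx ∧ dy: ∂f_2/∂x - ∂f_1/∂y = ∂(-3*x^2 - 2*x*y - y^2)/∂x - ∂(y*(x + 3*y))/∂y = -7*x - 8*y
Assembling: d(omega) = (-7*x - 8*y) dx ∧ dy.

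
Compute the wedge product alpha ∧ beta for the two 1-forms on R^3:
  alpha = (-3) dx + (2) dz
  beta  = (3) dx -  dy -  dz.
alpha ∧ beta = (3) dx ∧ dy + (-3) dx ∧ dz + (2) dy ∧ dz

Distribute the wedge, using dx_i ∧ dx_j = -dx_j ∧ dx_i and dx_i ∧ dx_i = 0. For each pair (i, j) with i < j, the coefficient of dx_i ∧ dx_j in alpha ∧ beta is (alpha_i * beta_j - alpha_j * beta_i). Collecting: alpha ∧ beta = (3) dx ∧ dy + (-3) dx ∧ dz + (2) dy ∧ dz.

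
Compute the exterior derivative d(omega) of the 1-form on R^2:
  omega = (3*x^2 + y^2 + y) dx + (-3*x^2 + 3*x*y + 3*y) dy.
d(omega) = (-6*x + y - 1) dx ∧ dy

For a 1-form omega = sum_i f_i dx_i, the exterior derivative is
  d(omega) = sum_{i < j} (∂f_j/∂x_i - ∂f_i/∂x_j) dx_i ∧ dx_j.
  coefficient of dx ∧ dy: ∂f_2/∂x - ∂f_1/∂y = ∂(-3*x^2 + 3*x*y + 3*y)/∂x - ∂(3*x^2 + y^2 + y)/∂y = -6*x + y - 1
Assembling: d(omega) = (-6*x + y - 1) dx ∧ dy.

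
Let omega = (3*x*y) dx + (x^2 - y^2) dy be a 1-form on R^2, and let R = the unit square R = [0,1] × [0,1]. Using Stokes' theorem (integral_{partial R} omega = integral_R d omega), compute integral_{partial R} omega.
integral_(partial R) omega = -1/2

Stokes: integral_partial_R omega = integral_R d omega with d omega = (∂Q/∂x - ∂P/∂y) dx ∧ dy.
  ∂Q/∂x = 2*x
  ∂P/∂y = 3*x
  integrand = ∂Q/∂x - ∂P/∂y = -x.
Integrating over R: integral_0^1 integral_0^1 (-x) dx dy = -1/2.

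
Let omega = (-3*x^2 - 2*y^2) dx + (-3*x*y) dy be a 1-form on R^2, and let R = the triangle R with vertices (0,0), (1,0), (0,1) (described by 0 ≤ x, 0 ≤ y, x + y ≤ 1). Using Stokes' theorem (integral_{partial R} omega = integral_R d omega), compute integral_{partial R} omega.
integral_(partial R) omega = 1/6

Stokes: integral_partial_R omega = integral_R d omega with d omega = (∂Q/∂x - ∂P/∂y) dx ∧ dy.
  ∂Q/∂x = -3*y
  ∂P/∂y = -4*y
  integrand = ∂Q/∂x - ∂P/∂y = y.
Integrating over R: integral_0^1 integral_0^{1-x} (y) dy dx = 1/6.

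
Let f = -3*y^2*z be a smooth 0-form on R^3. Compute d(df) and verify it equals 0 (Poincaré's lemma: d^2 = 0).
d(df) = 0

Step 1: df = sum_i (∂f/∂x_i) dx_i = (0) dx + (-6*y*z) dy + (-3*y^2) dz.
Step 2: Apply d again. Using the 1-form formula, the coefficient of dx ∧ dy in d(df) is ∂^2 f/∂x ∂y - ∂^2 f/∂y ∂x = (0) - (0) = 0 (equality of mixed partials for smooth f).
Similarly for dx ∧ dz and dy ∧ dz — all coefficients vanish. So d(df) = 0.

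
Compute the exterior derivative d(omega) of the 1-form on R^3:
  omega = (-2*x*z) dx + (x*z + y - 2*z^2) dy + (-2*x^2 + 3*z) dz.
d(omega) = (z) dx ∧ dy + (-2*x) dx ∧ dz + (-x + 4*z) dy ∧ dz

For a 1-form omega = sum_i f_i dx_i, the exterior derivative is
  d(omega) = sum_{i < j} (∂f_j/∂x_i - ∂f_i/∂x_j) dx_i ∧ dx_j.
  coefficient of dx ∧ dy: ∂f_2/∂x - ∂f_1/∂y = ∂(x*z + y - 2*z^2)/∂x - ∂(-2*x*z)/∂y = z
  coefficient of dx ∧ dz: ∂f_3/∂x - ∂f_1/∂z = ∂(-2*x^2 + 3*z)/∂x - ∂(-2*x*z)/∂z = -2*x
  coefficient of dy ∧ dz: ∂f_3/∂y - ∂f_2/∂z = ∂(-2*x^2 + 3*z)/∂y - ∂(x*z + y - 2*z^2)/∂z = -x + 4*z
Assembling: d(omega) = (z) dx ∧ dy + (-2*x) dx ∧ dz + (-x + 4*z) dy ∧ dz.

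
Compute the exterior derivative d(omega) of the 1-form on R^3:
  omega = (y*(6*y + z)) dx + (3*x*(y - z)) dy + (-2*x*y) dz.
d(omega) = (-9*y - 4*z) dx ∧ dy + (-3*y) dx ∧ dz + (x) dy ∧ dz

For a 1-form omega = sum_i f_i dx_i, the exterior derivative is
  d(omega) = sum_{i < j} (∂f_j/∂x_i - ∂f_i/∂x_j) dx_i ∧ dx_j.
  coefficient of dx ∧ dy: ∂f_2/∂x - ∂f_1/∂y = ∂(3*x*(y - z))/∂x - ∂(y*(6*y + z))/∂y = -9*y - 4*z
  coefficient of dx ∧ dz: ∂f_3/∂x - ∂f_1/∂z = ∂(-2*x*y)/∂x - ∂(y*(6*y + z))/∂z = -3*y
  coefficient of dy ∧ dz: ∂f_3/∂y - ∂f_2/∂z = ∂(-2*x*y)/∂y - ∂(3*x*(y - z))/∂z = x
Assembling: d(omega) = (-9*y - 4*z) dx ∧ dy + (-3*y) dx ∧ dz + (x) dy ∧ dz.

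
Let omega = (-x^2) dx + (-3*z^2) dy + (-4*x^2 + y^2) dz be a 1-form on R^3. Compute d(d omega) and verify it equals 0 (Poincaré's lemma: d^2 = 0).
d(d omega) = 0

Step 1: d omega = sum_{i<j} (∂f_j/∂x_i - ∂f_i/∂x_j) dx_i ∧ dx_j:
  coeff of dx ∧ dy: 0
  coeff of dx ∧ dz: -8*x
  coeff of dy ∧ dz: 2*y + 6*z
Step 2: Apply d again to each 2-form coefficient. The only possible 3-form in R^3 is dx ∧ dy ∧ dz, with coefficient
  ∂(coeff of dy∧dz)/∂x - ∂(coeff of dx∧dz)/∂y + ∂(coeff of dx∧dy)/∂z
  = ∂/∂x (2*y + 6*z) - ∂/∂y (-8*x) + ∂/∂z (0).
Each of these terms simplifies to sums of mixed partials that cancel in pairs. The result is 0 (by equality of mixed partials for smooth functions — Schwarz / Clairaut).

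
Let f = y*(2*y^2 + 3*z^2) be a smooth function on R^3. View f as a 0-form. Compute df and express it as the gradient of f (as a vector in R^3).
df = (0) dx + (6*y^2 + 3*z^2) dy + (6*y*z) dz; grad f = (0, 6*y^2 + 3*z^2, 6*y*z)

For a 0-form f, d f = (∂f/∂x) dx + (∂f/∂y) dy + (∂f/∂z) dz. The components of the vector representation are exactly the entries of grad f in Cartesian coordinates:
  ∂f/∂x = 0
  ∂f/∂y = 6*y^2 + 3*z^2
  ∂f/∂z = 6*y*z.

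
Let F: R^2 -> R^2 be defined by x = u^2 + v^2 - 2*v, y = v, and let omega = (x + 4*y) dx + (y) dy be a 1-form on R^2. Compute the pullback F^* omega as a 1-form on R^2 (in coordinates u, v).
F^* omega = (2*u*(u^2 + v^2 + 2*v)) du + (2*u^2*v - 2*u^2 + 2*v^3 + 2*v^2 - 3*v) dv

Using F^*(f dg) = (f ∘ F) d(g ∘ F), substitute each coordinate x_i by F_i(u, v) in f_i, and replace dx_i by d F_i = (∂F_i/∂u) du + (∂F_i/∂v) dv.
  For the x component: f_1(F) = u^2 + v^2 + 2*v; d F_1 = (2*u) du + (2*v - 2) dv
  For the y component: f_2(F) = v; d F_2 = (0) du + (1) dv
Combining and collecting du, dv coefficients:
  coeff of du: 2*u*(u^2 + v^2 + 2*v)
  coeff of dv: 2*u^2*v - 2*u^2 + 2*v^3 + 2*v^2 - 3*v
F^* omega = (2*u*(u^2 + v^2 + 2*v)) du + (2*u^2*v - 2*u^2 + 2*v^3 + 2*v^2 - 3*v) dv.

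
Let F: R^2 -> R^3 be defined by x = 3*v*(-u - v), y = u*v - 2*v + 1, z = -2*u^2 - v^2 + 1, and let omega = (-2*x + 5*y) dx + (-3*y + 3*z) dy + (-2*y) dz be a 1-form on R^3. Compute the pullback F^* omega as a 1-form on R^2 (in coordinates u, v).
F^* omega = (2*u^2*v - 36*u*v^2 - 16*u*v + 8*u - 21*v^3 + 36*v^2 - 15*v) du + (-6*u^3 - 36*u^2*v + 12*u^2 - 83*u*v^2 + 42*u*v - 15*u - 36*v^3 + 58*v^2 - 38*v) dv

Using F^*(f dg) = (f ∘ F) d(g ∘ F), substitute each coordinate x_i by F_i(u, v) in f_i, and replace dx_i by d F_i = (∂F_i/∂u) du + (∂F_i/∂v) dv.
  For the x component: f_1(F) = 11*u*v + 6*v^2 - 10*v + 5; d F_1 = (-3*v) du + (-3*u - 6*v) dv
  For the y component: f_2(F) = -6*u^2 - 3*u*v - 3*v^2 + 6*v; d F_2 = (v) du + (u - 2) dv
  For the z component: f_3(F) = -2*u*v + 4*v - 2; d F_3 = (-4*u) du + (-2*v) dv
Combining and collecting du, dv coefficients:
  coeff of du: 2*u^2*v - 36*u*v^2 - 16*u*v + 8*u - 21*v^3 + 36*v^2 - 15*v
  coeff of dv: -6*u^3 - 36*u^2*v + 12*u^2 - 83*u*v^2 + 42*u*v - 15*u - 36*v^3 + 58*v^2 - 38*v
F^* omega = (2*u^2*v - 36*u*v^2 - 16*u*v + 8*u - 21*v^3 + 36*v^2 - 15*v) du + (-6*u^3 - 36*u^2*v + 12*u^2 - 83*u*v^2 + 42*u*v - 15*u - 36*v^3 + 58*v^2 - 38*v) dv.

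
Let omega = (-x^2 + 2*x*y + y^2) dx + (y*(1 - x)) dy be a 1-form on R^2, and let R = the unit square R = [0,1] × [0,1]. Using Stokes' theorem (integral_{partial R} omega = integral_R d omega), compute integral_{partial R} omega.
integral_(partial R) omega = -5/2

Stokes: integral_partial_R omega = integral_R d omega with d omega = (∂Q/∂x - ∂P/∂y) dx ∧ dy.
  ∂Q/∂x = -y
  ∂P/∂y = 2*x + 2*y
  integrand = ∂Q/∂x - ∂P/∂y = -2*x - 3*y.
Integrating over R: integral_0^1 integral_0^1 (-2*x - 3*y) dx dy = -5/2.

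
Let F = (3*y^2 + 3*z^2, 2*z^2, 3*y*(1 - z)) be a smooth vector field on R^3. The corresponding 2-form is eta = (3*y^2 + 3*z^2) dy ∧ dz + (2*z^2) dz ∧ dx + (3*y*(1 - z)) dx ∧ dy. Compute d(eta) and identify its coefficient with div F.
d(eta) = (-3*y) dx ∧ dy ∧ dz; div F = -3*y

For a 2-form in R^3 of the form above, applying d gives a 3-form with coefficient ∂P/∂x + ∂Q/∂y + ∂R/∂z:
  ∂P/∂x = 0
  ∂Q/∂y = 0
  ∂R/∂z = -3*y
Sum = -3*y, which is exactly div F.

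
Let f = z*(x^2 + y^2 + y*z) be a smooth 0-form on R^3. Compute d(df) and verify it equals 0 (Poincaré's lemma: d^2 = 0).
d(df) = 0

Step 1: df = sum_i (∂f/∂x_i) dx_i = (2*x*z) dx + (z*(2*y + z)) dy + (x^2 + y^2 + 2*y*z) dz.
Step 2: Apply d again. Using the 1-form formula, the coefficient of dx ∧ dy in d(df) is ∂^2 f/∂x ∂y - ∂^2 f/∂y ∂x = (0) - (0) = 0 (equality of mixed partials for smooth f).
Similarly for dx ∧ dz and dy ∧ dz — all coefficients vanish. So d(df) = 0.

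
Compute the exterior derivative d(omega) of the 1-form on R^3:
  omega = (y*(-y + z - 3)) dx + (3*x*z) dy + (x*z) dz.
d(omega) = (2*y + 2*z + 3) dx ∧ dy + (-y + z) dx ∧ dz + (-3*x) dy ∧ dz

For a 1-form omega = sum_i f_i dx_i, the exterior derivative is
  d(omega) = sum_{i < j} (∂f_j/∂x_i - ∂f_i/∂x_j) dx_i ∧ dx_j.
  coefficient of dx ∧ dy: ∂f_2/∂x - ∂f_1/∂y = ∂(3*x*z)/∂x - ∂(y*(-y + z - 3))/∂y = 2*y + 2*z + 3
  coefficient of dx ∧ dz: ∂f_3/∂x - ∂f_1/∂z = ∂(x*z)/∂x - ∂(y*(-y + z - 3))/∂z = -y + z
  coefficient of dy ∧ dz: ∂f_3/∂y - ∂f_2/∂z = ∂(x*z)/∂y - ∂(3*x*z)/∂z = -3*x
Assembling: d(omega) = (2*y + 2*z + 3) dx ∧ dy + (-y + z) dx ∧ dz + (-3*x) dy ∧ dz.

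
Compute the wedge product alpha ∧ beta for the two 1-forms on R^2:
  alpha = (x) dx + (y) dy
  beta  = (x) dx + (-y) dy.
alpha ∧ beta = (-2*x*y) dx ∧ dy

Distribute the wedge, using dx_i ∧ dx_j = -dx_j ∧ dx_i and dx_i ∧ dx_i = 0. For each pair (i, j) with i < j, the coefficient of dx_i ∧ dx_j in alpha ∧ beta is (alpha_i * beta_j - alpha_j * beta_i). Collecting: alpha ∧ beta = (-2*x*y) dx ∧ dy.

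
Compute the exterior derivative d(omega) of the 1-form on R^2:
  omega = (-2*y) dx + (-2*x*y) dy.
d(omega) = (2 - 2*y) dx ∧ dy

For a 1-form omega = sum_i f_i dx_i, the exterior derivative is
  d(omega) = sum_{i < j} (∂f_j/∂x_i - ∂f_i/∂x_j) dx_i ∧ dx_j.
  coefficient of dx ∧ dy: ∂f_2/∂x - ∂f_1/∂y = ∂(-2*x*y)/∂x - ∂(-2*y)/∂y = 2 - 2*y
Assembling: d(omega) = (2 - 2*y) dx ∧ dy.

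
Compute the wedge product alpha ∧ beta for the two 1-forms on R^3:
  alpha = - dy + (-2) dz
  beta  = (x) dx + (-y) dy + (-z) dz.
alpha ∧ beta = (x) dx ∧ dy + (-2*y + z) dy ∧ dz + (2*x) dx ∧ dz

Distribute the wedge, using dx_i ∧ dx_j = -dx_j ∧ dx_i and dx_i ∧ dx_i = 0. For each pair (i, j) with i < j, the coefficient of dx_i ∧ dx_j in alpha ∧ beta is (alpha_i * beta_j - alpha_j * beta_i). Collecting: alpha ∧ beta = (x) dx ∧ dy + (-2*y + z) dy ∧ dz + (2*x) dx ∧ dz.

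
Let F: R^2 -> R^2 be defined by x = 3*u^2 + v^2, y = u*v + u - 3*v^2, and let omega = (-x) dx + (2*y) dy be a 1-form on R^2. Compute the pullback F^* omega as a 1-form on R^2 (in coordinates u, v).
F^* omega = (-18*u^3 - 4*u*v^2 + 4*u*v + 2*u - 6*v^3 - 6*v^2) du + (-4*u^2*v + 2*u^2 - 18*u*v^2 - 12*u*v + 34*v^3) dv

Using F^*(f dg) = (f ∘ F) d(g ∘ F), substitute each coordinate x_i by F_i(u, v) in f_i, and replace dx_i by d F_i = (∂F_i/∂u) du + (∂F_i/∂v) dv.
  For the x component: f_1(F) = -3*u^2 - v^2; d F_1 = (6*u) du + (2*v) dv
  For the y component: f_2(F) = 2*u*v + 2*u - 6*v^2; d F_2 = (v + 1) du + (u - 6*v) dv
Combining and collecting du, dv coefficients:
  coeff of du: -18*u^3 - 4*u*v^2 + 4*u*v + 2*u - 6*v^3 - 6*v^2
  coeff of dv: -4*u^2*v + 2*u^2 - 18*u*v^2 - 12*u*v + 34*v^3
F^* omega = (-18*u^3 - 4*u*v^2 + 4*u*v + 2*u - 6*v^3 - 6*v^2) du + (-4*u^2*v + 2*u^2 - 18*u*v^2 - 12*u*v + 34*v^3) dv.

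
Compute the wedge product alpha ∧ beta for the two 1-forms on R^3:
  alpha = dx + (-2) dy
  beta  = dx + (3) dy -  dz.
alpha ∧ beta = (5) dx ∧ dy + (-1) dx ∧ dz + (2) dy ∧ dz

Distribute the wedge, using dx_i ∧ dx_j = -dx_j ∧ dx_i and dx_i ∧ dx_i = 0. For each pair (i, j) with i < j, the coefficient of dx_i ∧ dx_j in alpha ∧ beta is (alpha_i * beta_j - alpha_j * beta_i). Collecting: alpha ∧ beta = (5) dx ∧ dy + (-1) dx ∧ dz + (2) dy ∧ dz.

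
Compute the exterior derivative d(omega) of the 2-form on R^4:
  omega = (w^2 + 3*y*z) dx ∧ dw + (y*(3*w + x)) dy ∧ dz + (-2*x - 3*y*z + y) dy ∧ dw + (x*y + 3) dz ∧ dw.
d(omega) = (-3*z - 2) dx ∧ dy ∧ dw + (-2*y) dx ∧ dz ∧ dw + (y) dx ∧ dy ∧ dz + (x + 6*y) dy ∧ dz ∧ dw

For a 2-form omega = sum_{i<j} g_{ij} dx_i ∧ dx_j, the exterior derivative is
  d(omega) = sum_{i<j} d(g_{ij}) ∧ dx_i ∧ dx_j = sum_{i<j, k} (∂g_{ij}/∂x_k) dx_k ∧ dx_i ∧ dx_j.
Expand each term, using dx_k ∧ dx_i ∧ dx_j = sgn(permutation) dx_{(a)} ∧ dx_{(b)} ∧ dx_{(c)} with (a < b < c) sorted:
  d(w^2 + 3*y*z) includes (∂/∂y)(w^2 + 3*y*z) dy = (3*z) dy, which multiplied by dx ∧ dw gives (-3*z) dx ∧ dy ∧ dw
  d(w^2 + 3*y*z) includes (∂/∂z)(w^2 + 3*y*z) dz = (3*y) dz, which multiplied by dx ∧ dw gives (-3*y) dx ∧ dz ∧ dw
  d(y*(3*w + x)) includes (∂/∂x)(y*(3*w + x)) dx = (y) dx, which multiplied by dy ∧ dz gives (y) dx ∧ dy ∧ dz
  d(y*(3*w + x)) includes (∂/∂w)(y*(3*w + x)) dw = (3*y) dw, which multiplied by dy ∧ dz gives (3*y) dy ∧ dz ∧ dw
  d(-2*x - 3*y*z + y) includes (∂/∂x)(-2*x - 3*y*z + y) dx = (-2) dx, which multiplied by dy ∧ dw gives (-2) dx ∧ dy ∧ dw
  d(-2*x - 3*y*z + y) includes (∂/∂z)(-2*x - 3*y*z + y) dz = (-3*y) dz, which multiplied by dy ∧ dw gives (3*y) dy ∧ dz ∧ dw
  d(x*y + 3) includes (∂/∂x)(x*y + 3) dx = (y) dx, which multiplied by dz ∧ dw gives (y) dx ∧ dz ∧ dw
  d(x*y + 3) includes (∂/∂y)(x*y + 3) dy = (x) dy, which multiplied by dz ∧ dw gives (x) dy ∧ dz ∧ dw
Collecting like 3-forms: d(omega) = (-3*z - 2) dx ∧ dy ∧ dw + (-2*y) dx ∧ dz ∧ dw + (y) dx ∧ dy ∧ dz + (x + 6*y) dy ∧ dz ∧ dw.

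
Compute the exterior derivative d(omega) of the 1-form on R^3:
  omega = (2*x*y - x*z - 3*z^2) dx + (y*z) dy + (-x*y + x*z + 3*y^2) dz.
d(omega) = (-2*x) dx ∧ dy + (x - y + 7*z) dx ∧ dz + (-x + 5*y) dy ∧ dz

For a 1-form omega = sum_i f_i dx_i, the exterior derivative is
  d(omega) = sum_{i < j} (∂f_j/∂x_i - ∂f_i/∂x_j) dx_i ∧ dx_j.
  coefficient of dx ∧ dy: ∂f_2/∂x - ∂f_1/∂y = ∂(y*z)/∂x - ∂(2*x*y - x*z - 3*z^2)/∂y = -2*x
  coefficient of dx ∧ dz: ∂f_3/∂x - ∂f_1/∂z = ∂(-x*y + x*z + 3*y^2)/∂x - ∂(2*x*y - x*z - 3*z^2)/∂z = x - y + 7*z
  coefficient of dy ∧ dz: ∂f_3/∂y - ∂f_2/∂z = ∂(-x*y + x*z + 3*y^2)/∂y - ∂(y*z)/∂z = -x + 5*y
Assembling: d(omega) = (-2*x) dx ∧ dy + (x - y + 7*z) dx ∧ dz + (-x + 5*y) dy ∧ dz.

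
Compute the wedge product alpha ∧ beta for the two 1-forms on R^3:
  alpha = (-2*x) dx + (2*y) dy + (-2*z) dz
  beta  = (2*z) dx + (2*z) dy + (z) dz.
alpha ∧ beta = (-4*z*(x + y)) dx ∧ dy + (2*z*(-x + 2*z)) dx ∧ dz + (2*z*(y + 2*z)) dy ∧ dz

Distribute the wedge, using dx_i ∧ dx_j = -dx_j ∧ dx_i and dx_i ∧ dx_i = 0. For each pair (i, j) with i < j, the coefficient of dx_i ∧ dx_j in alpha ∧ beta is (alpha_i * beta_j - alpha_j * beta_i). Collecting: alpha ∧ beta = (-4*z*(x + y)) dx ∧ dy + (2*z*(-x + 2*z)) dx ∧ dz + (2*z*(y + 2*z)) dy ∧ dz.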